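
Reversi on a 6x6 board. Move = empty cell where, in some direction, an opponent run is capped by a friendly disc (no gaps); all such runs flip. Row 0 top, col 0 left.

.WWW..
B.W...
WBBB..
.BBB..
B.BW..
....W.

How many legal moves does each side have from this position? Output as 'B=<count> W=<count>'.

-- B to move --
(0,0): no bracket -> illegal
(0,4): no bracket -> illegal
(1,1): no bracket -> illegal
(1,3): no bracket -> illegal
(1,4): no bracket -> illegal
(3,0): flips 1 -> legal
(3,4): no bracket -> illegal
(4,4): flips 1 -> legal
(4,5): no bracket -> illegal
(5,2): no bracket -> illegal
(5,3): flips 1 -> legal
(5,5): no bracket -> illegal
B mobility = 3
-- W to move --
(0,0): flips 1 -> legal
(1,1): no bracket -> illegal
(1,3): flips 2 -> legal
(1,4): no bracket -> illegal
(2,4): flips 3 -> legal
(3,0): flips 1 -> legal
(3,4): flips 1 -> legal
(4,1): flips 1 -> legal
(4,4): no bracket -> illegal
(5,0): no bracket -> illegal
(5,1): no bracket -> illegal
(5,2): flips 3 -> legal
(5,3): flips 2 -> legal
W mobility = 8

Answer: B=3 W=8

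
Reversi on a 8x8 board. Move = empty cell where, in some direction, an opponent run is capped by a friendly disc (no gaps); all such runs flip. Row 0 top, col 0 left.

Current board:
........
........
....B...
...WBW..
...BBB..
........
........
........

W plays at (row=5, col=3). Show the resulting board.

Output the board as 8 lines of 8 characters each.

Answer: ........
........
....B...
...WBW..
...WWB..
...W....
........
........

Derivation:
Place W at (5,3); scan 8 dirs for brackets.
Dir NW: first cell '.' (not opp) -> no flip
Dir N: opp run (4,3) capped by W -> flip
Dir NE: opp run (4,4) capped by W -> flip
Dir W: first cell '.' (not opp) -> no flip
Dir E: first cell '.' (not opp) -> no flip
Dir SW: first cell '.' (not opp) -> no flip
Dir S: first cell '.' (not opp) -> no flip
Dir SE: first cell '.' (not opp) -> no flip
All flips: (4,3) (4,4)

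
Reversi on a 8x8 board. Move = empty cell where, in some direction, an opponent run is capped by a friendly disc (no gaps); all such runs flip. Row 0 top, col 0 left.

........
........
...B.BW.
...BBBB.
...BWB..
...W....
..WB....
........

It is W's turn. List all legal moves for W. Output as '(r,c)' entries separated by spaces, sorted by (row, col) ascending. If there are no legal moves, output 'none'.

(1,2): no bracket -> illegal
(1,3): flips 3 -> legal
(1,4): no bracket -> illegal
(1,5): no bracket -> illegal
(1,6): no bracket -> illegal
(2,2): flips 1 -> legal
(2,4): flips 2 -> legal
(2,7): no bracket -> illegal
(3,2): no bracket -> illegal
(3,7): no bracket -> illegal
(4,2): flips 1 -> legal
(4,6): flips 2 -> legal
(4,7): no bracket -> illegal
(5,2): no bracket -> illegal
(5,4): no bracket -> illegal
(5,5): no bracket -> illegal
(5,6): no bracket -> illegal
(6,4): flips 1 -> legal
(7,2): no bracket -> illegal
(7,3): flips 1 -> legal
(7,4): no bracket -> illegal

Answer: (1,3) (2,2) (2,4) (4,2) (4,6) (6,4) (7,3)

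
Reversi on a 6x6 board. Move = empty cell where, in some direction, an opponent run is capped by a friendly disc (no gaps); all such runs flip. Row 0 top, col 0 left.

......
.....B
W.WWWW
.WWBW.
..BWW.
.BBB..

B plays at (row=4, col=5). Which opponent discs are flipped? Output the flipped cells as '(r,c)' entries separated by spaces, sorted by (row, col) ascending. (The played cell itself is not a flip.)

Answer: (4,3) (4,4)

Derivation:
Dir NW: opp run (3,4) (2,3), next='.' -> no flip
Dir N: first cell '.' (not opp) -> no flip
Dir NE: edge -> no flip
Dir W: opp run (4,4) (4,3) capped by B -> flip
Dir E: edge -> no flip
Dir SW: first cell '.' (not opp) -> no flip
Dir S: first cell '.' (not opp) -> no flip
Dir SE: edge -> no flip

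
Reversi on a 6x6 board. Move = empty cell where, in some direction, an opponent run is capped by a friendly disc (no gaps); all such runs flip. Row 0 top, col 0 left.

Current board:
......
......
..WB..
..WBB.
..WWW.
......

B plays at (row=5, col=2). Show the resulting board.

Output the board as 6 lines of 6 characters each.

Answer: ......
......
..WB..
..WBB.
..WBW.
..B...

Derivation:
Place B at (5,2); scan 8 dirs for brackets.
Dir NW: first cell '.' (not opp) -> no flip
Dir N: opp run (4,2) (3,2) (2,2), next='.' -> no flip
Dir NE: opp run (4,3) capped by B -> flip
Dir W: first cell '.' (not opp) -> no flip
Dir E: first cell '.' (not opp) -> no flip
Dir SW: edge -> no flip
Dir S: edge -> no flip
Dir SE: edge -> no flip
All flips: (4,3)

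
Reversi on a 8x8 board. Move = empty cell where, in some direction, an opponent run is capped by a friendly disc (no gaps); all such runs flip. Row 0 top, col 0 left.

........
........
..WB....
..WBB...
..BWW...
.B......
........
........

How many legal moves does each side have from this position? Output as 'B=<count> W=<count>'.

Answer: B=10 W=7

Derivation:
-- B to move --
(1,1): flips 1 -> legal
(1,2): flips 2 -> legal
(1,3): no bracket -> illegal
(2,1): flips 1 -> legal
(3,1): flips 1 -> legal
(3,5): no bracket -> illegal
(4,1): flips 1 -> legal
(4,5): flips 2 -> legal
(5,2): flips 1 -> legal
(5,3): flips 1 -> legal
(5,4): flips 1 -> legal
(5,5): flips 1 -> legal
B mobility = 10
-- W to move --
(1,2): no bracket -> illegal
(1,3): flips 2 -> legal
(1,4): flips 1 -> legal
(2,4): flips 2 -> legal
(2,5): flips 1 -> legal
(3,1): no bracket -> illegal
(3,5): flips 2 -> legal
(4,0): no bracket -> illegal
(4,1): flips 1 -> legal
(4,5): no bracket -> illegal
(5,0): no bracket -> illegal
(5,2): flips 1 -> legal
(5,3): no bracket -> illegal
(6,0): no bracket -> illegal
(6,1): no bracket -> illegal
(6,2): no bracket -> illegal
W mobility = 7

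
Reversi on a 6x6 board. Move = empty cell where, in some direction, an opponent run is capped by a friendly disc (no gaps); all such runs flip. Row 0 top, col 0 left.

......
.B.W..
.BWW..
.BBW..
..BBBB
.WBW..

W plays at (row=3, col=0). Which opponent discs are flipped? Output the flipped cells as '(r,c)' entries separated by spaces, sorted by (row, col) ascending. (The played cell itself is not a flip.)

Answer: (3,1) (3,2)

Derivation:
Dir NW: edge -> no flip
Dir N: first cell '.' (not opp) -> no flip
Dir NE: opp run (2,1), next='.' -> no flip
Dir W: edge -> no flip
Dir E: opp run (3,1) (3,2) capped by W -> flip
Dir SW: edge -> no flip
Dir S: first cell '.' (not opp) -> no flip
Dir SE: first cell '.' (not opp) -> no flip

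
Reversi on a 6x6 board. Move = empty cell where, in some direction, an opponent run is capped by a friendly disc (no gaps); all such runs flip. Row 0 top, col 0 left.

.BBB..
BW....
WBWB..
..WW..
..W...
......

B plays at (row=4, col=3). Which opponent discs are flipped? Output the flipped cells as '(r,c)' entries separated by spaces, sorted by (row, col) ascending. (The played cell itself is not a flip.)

Dir NW: opp run (3,2) capped by B -> flip
Dir N: opp run (3,3) capped by B -> flip
Dir NE: first cell '.' (not opp) -> no flip
Dir W: opp run (4,2), next='.' -> no flip
Dir E: first cell '.' (not opp) -> no flip
Dir SW: first cell '.' (not opp) -> no flip
Dir S: first cell '.' (not opp) -> no flip
Dir SE: first cell '.' (not opp) -> no flip

Answer: (3,2) (3,3)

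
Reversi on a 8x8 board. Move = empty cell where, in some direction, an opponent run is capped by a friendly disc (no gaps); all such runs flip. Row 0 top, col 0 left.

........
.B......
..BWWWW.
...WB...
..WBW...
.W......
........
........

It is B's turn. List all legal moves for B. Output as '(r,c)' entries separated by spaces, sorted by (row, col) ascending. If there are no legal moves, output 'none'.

Answer: (1,2) (1,3) (1,4) (1,6) (2,7) (3,2) (4,1) (4,5) (5,4) (5,5)

Derivation:
(1,2): flips 1 -> legal
(1,3): flips 2 -> legal
(1,4): flips 1 -> legal
(1,5): no bracket -> illegal
(1,6): flips 1 -> legal
(1,7): no bracket -> illegal
(2,7): flips 4 -> legal
(3,1): no bracket -> illegal
(3,2): flips 1 -> legal
(3,5): no bracket -> illegal
(3,6): no bracket -> illegal
(3,7): no bracket -> illegal
(4,0): no bracket -> illegal
(4,1): flips 1 -> legal
(4,5): flips 1 -> legal
(5,0): no bracket -> illegal
(5,2): no bracket -> illegal
(5,3): no bracket -> illegal
(5,4): flips 1 -> legal
(5,5): flips 2 -> legal
(6,0): no bracket -> illegal
(6,1): no bracket -> illegal
(6,2): no bracket -> illegal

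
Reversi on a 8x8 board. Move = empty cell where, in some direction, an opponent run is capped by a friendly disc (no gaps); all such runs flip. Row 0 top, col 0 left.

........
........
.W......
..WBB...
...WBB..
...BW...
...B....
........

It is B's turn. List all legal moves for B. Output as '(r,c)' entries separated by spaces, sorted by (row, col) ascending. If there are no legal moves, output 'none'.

(1,0): no bracket -> illegal
(1,1): no bracket -> illegal
(1,2): no bracket -> illegal
(2,0): no bracket -> illegal
(2,2): no bracket -> illegal
(2,3): no bracket -> illegal
(3,0): no bracket -> illegal
(3,1): flips 1 -> legal
(4,1): no bracket -> illegal
(4,2): flips 1 -> legal
(5,2): flips 1 -> legal
(5,5): flips 1 -> legal
(6,4): flips 1 -> legal
(6,5): no bracket -> illegal

Answer: (3,1) (4,2) (5,2) (5,5) (6,4)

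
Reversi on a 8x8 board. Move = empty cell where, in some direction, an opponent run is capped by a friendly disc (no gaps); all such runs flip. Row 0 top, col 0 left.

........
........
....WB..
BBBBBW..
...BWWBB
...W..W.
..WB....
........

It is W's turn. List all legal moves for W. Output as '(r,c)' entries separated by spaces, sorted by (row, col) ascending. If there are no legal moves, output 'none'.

Answer: (1,5) (2,2) (2,3) (2,6) (3,6) (4,2) (5,7) (6,4) (7,3)

Derivation:
(1,4): no bracket -> illegal
(1,5): flips 1 -> legal
(1,6): no bracket -> illegal
(2,0): no bracket -> illegal
(2,1): no bracket -> illegal
(2,2): flips 1 -> legal
(2,3): flips 3 -> legal
(2,6): flips 1 -> legal
(3,6): flips 1 -> legal
(3,7): no bracket -> illegal
(4,0): no bracket -> illegal
(4,1): no bracket -> illegal
(4,2): flips 2 -> legal
(5,2): no bracket -> illegal
(5,4): no bracket -> illegal
(5,5): no bracket -> illegal
(5,7): flips 1 -> legal
(6,4): flips 1 -> legal
(7,2): no bracket -> illegal
(7,3): flips 1 -> legal
(7,4): no bracket -> illegal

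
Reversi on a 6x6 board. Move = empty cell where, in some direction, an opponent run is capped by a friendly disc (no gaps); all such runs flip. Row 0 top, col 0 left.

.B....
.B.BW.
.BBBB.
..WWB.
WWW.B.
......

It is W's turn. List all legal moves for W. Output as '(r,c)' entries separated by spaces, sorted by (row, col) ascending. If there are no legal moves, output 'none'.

Answer: (0,0) (0,3) (1,0) (1,2) (1,5) (3,5) (5,4) (5,5)

Derivation:
(0,0): flips 2 -> legal
(0,2): no bracket -> illegal
(0,3): flips 2 -> legal
(0,4): no bracket -> illegal
(1,0): flips 1 -> legal
(1,2): flips 2 -> legal
(1,5): flips 1 -> legal
(2,0): no bracket -> illegal
(2,5): no bracket -> illegal
(3,0): no bracket -> illegal
(3,1): no bracket -> illegal
(3,5): flips 1 -> legal
(4,3): no bracket -> illegal
(4,5): no bracket -> illegal
(5,3): no bracket -> illegal
(5,4): flips 3 -> legal
(5,5): flips 1 -> legal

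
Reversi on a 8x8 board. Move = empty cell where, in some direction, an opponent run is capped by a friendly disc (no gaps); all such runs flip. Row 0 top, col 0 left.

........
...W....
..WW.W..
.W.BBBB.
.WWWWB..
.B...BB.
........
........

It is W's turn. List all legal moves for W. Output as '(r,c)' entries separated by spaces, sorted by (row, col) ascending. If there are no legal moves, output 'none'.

(2,4): flips 2 -> legal
(2,6): flips 1 -> legal
(2,7): no bracket -> illegal
(3,2): no bracket -> illegal
(3,7): no bracket -> illegal
(4,0): no bracket -> illegal
(4,6): flips 1 -> legal
(4,7): flips 1 -> legal
(5,0): no bracket -> illegal
(5,2): no bracket -> illegal
(5,4): no bracket -> illegal
(5,7): no bracket -> illegal
(6,0): flips 1 -> legal
(6,1): flips 1 -> legal
(6,2): no bracket -> illegal
(6,4): no bracket -> illegal
(6,5): flips 3 -> legal
(6,6): flips 1 -> legal
(6,7): flips 3 -> legal

Answer: (2,4) (2,6) (4,6) (4,7) (6,0) (6,1) (6,5) (6,6) (6,7)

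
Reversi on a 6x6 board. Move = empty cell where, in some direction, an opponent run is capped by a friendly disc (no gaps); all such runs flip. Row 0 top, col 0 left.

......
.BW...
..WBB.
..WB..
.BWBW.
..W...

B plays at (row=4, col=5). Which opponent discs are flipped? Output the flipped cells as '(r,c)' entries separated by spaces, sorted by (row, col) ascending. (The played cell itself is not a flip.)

Dir NW: first cell '.' (not opp) -> no flip
Dir N: first cell '.' (not opp) -> no flip
Dir NE: edge -> no flip
Dir W: opp run (4,4) capped by B -> flip
Dir E: edge -> no flip
Dir SW: first cell '.' (not opp) -> no flip
Dir S: first cell '.' (not opp) -> no flip
Dir SE: edge -> no flip

Answer: (4,4)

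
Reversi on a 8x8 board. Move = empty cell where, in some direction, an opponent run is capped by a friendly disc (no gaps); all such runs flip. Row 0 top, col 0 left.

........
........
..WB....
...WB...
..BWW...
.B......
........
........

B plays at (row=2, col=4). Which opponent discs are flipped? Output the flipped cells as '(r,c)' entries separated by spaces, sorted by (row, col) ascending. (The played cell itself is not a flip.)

Dir NW: first cell '.' (not opp) -> no flip
Dir N: first cell '.' (not opp) -> no flip
Dir NE: first cell '.' (not opp) -> no flip
Dir W: first cell 'B' (not opp) -> no flip
Dir E: first cell '.' (not opp) -> no flip
Dir SW: opp run (3,3) capped by B -> flip
Dir S: first cell 'B' (not opp) -> no flip
Dir SE: first cell '.' (not opp) -> no flip

Answer: (3,3)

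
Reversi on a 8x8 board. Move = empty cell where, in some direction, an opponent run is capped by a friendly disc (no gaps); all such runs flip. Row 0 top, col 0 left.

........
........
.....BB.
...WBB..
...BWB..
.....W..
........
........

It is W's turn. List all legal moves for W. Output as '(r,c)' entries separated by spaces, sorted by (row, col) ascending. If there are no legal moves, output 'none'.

(1,4): no bracket -> illegal
(1,5): flips 3 -> legal
(1,6): no bracket -> illegal
(1,7): flips 2 -> legal
(2,3): no bracket -> illegal
(2,4): flips 1 -> legal
(2,7): no bracket -> illegal
(3,2): no bracket -> illegal
(3,6): flips 2 -> legal
(3,7): no bracket -> illegal
(4,2): flips 1 -> legal
(4,6): flips 1 -> legal
(5,2): no bracket -> illegal
(5,3): flips 1 -> legal
(5,4): no bracket -> illegal
(5,6): no bracket -> illegal

Answer: (1,5) (1,7) (2,4) (3,6) (4,2) (4,6) (5,3)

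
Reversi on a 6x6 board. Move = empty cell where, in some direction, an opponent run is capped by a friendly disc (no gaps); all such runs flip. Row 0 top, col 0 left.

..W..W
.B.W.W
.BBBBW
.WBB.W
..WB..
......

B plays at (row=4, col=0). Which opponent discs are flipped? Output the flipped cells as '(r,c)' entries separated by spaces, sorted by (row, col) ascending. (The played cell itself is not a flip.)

Answer: (3,1)

Derivation:
Dir NW: edge -> no flip
Dir N: first cell '.' (not opp) -> no flip
Dir NE: opp run (3,1) capped by B -> flip
Dir W: edge -> no flip
Dir E: first cell '.' (not opp) -> no flip
Dir SW: edge -> no flip
Dir S: first cell '.' (not opp) -> no flip
Dir SE: first cell '.' (not opp) -> no flip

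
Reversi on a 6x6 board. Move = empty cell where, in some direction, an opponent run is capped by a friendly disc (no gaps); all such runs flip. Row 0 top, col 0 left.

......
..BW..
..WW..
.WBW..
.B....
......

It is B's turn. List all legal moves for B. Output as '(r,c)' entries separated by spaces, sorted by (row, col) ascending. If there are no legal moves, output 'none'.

Answer: (1,4) (2,1) (3,0) (3,4)

Derivation:
(0,2): no bracket -> illegal
(0,3): no bracket -> illegal
(0,4): no bracket -> illegal
(1,1): no bracket -> illegal
(1,4): flips 2 -> legal
(2,0): no bracket -> illegal
(2,1): flips 1 -> legal
(2,4): no bracket -> illegal
(3,0): flips 1 -> legal
(3,4): flips 2 -> legal
(4,0): no bracket -> illegal
(4,2): no bracket -> illegal
(4,3): no bracket -> illegal
(4,4): no bracket -> illegal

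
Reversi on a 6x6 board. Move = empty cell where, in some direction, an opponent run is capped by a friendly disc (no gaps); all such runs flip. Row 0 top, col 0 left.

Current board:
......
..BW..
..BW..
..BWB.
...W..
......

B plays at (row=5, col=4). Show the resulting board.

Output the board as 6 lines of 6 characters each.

Answer: ......
..BW..
..BW..
..BWB.
...B..
....B.

Derivation:
Place B at (5,4); scan 8 dirs for brackets.
Dir NW: opp run (4,3) capped by B -> flip
Dir N: first cell '.' (not opp) -> no flip
Dir NE: first cell '.' (not opp) -> no flip
Dir W: first cell '.' (not opp) -> no flip
Dir E: first cell '.' (not opp) -> no flip
Dir SW: edge -> no flip
Dir S: edge -> no flip
Dir SE: edge -> no flip
All flips: (4,3)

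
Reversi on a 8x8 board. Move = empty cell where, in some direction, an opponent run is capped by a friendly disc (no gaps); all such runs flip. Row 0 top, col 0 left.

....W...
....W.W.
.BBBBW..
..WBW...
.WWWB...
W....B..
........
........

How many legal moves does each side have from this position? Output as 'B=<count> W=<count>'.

Answer: B=10 W=7

Derivation:
-- B to move --
(0,3): no bracket -> illegal
(0,5): flips 1 -> legal
(0,6): no bracket -> illegal
(0,7): no bracket -> illegal
(1,3): no bracket -> illegal
(1,5): no bracket -> illegal
(1,7): no bracket -> illegal
(2,6): flips 1 -> legal
(2,7): no bracket -> illegal
(3,0): no bracket -> illegal
(3,1): flips 1 -> legal
(3,5): flips 1 -> legal
(3,6): no bracket -> illegal
(4,0): flips 3 -> legal
(4,5): flips 1 -> legal
(5,1): flips 1 -> legal
(5,2): flips 2 -> legal
(5,3): flips 1 -> legal
(5,4): flips 2 -> legal
(6,0): no bracket -> illegal
(6,1): no bracket -> illegal
B mobility = 10
-- W to move --
(1,0): flips 1 -> legal
(1,1): no bracket -> illegal
(1,2): flips 2 -> legal
(1,3): flips 2 -> legal
(1,5): flips 2 -> legal
(2,0): flips 4 -> legal
(3,0): no bracket -> illegal
(3,1): no bracket -> illegal
(3,5): no bracket -> illegal
(4,5): flips 1 -> legal
(4,6): no bracket -> illegal
(5,3): no bracket -> illegal
(5,4): flips 1 -> legal
(5,6): no bracket -> illegal
(6,4): no bracket -> illegal
(6,5): no bracket -> illegal
(6,6): no bracket -> illegal
W mobility = 7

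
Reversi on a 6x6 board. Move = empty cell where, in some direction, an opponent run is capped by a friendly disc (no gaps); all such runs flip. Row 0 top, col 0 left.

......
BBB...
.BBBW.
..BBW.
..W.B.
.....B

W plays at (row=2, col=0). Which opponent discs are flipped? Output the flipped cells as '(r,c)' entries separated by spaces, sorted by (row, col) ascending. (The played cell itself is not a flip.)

Dir NW: edge -> no flip
Dir N: opp run (1,0), next='.' -> no flip
Dir NE: opp run (1,1), next='.' -> no flip
Dir W: edge -> no flip
Dir E: opp run (2,1) (2,2) (2,3) capped by W -> flip
Dir SW: edge -> no flip
Dir S: first cell '.' (not opp) -> no flip
Dir SE: first cell '.' (not opp) -> no flip

Answer: (2,1) (2,2) (2,3)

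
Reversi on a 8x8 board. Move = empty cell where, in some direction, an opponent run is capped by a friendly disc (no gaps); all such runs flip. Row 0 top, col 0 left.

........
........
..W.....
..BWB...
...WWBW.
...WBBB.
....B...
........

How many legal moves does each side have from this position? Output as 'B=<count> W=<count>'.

Answer: B=7 W=12

Derivation:
-- B to move --
(1,1): flips 3 -> legal
(1,2): flips 1 -> legal
(1,3): no bracket -> illegal
(2,1): no bracket -> illegal
(2,3): no bracket -> illegal
(2,4): no bracket -> illegal
(3,1): no bracket -> illegal
(3,5): no bracket -> illegal
(3,6): flips 1 -> legal
(3,7): flips 1 -> legal
(4,2): flips 3 -> legal
(4,7): flips 1 -> legal
(5,2): flips 2 -> legal
(5,7): no bracket -> illegal
(6,2): no bracket -> illegal
(6,3): no bracket -> illegal
B mobility = 7
-- W to move --
(2,1): flips 1 -> legal
(2,3): no bracket -> illegal
(2,4): flips 1 -> legal
(2,5): flips 1 -> legal
(3,1): flips 1 -> legal
(3,5): flips 1 -> legal
(3,6): no bracket -> illegal
(4,1): no bracket -> illegal
(4,2): flips 1 -> legal
(4,7): no bracket -> illegal
(5,7): flips 3 -> legal
(6,3): no bracket -> illegal
(6,5): flips 1 -> legal
(6,6): flips 2 -> legal
(6,7): no bracket -> illegal
(7,3): flips 2 -> legal
(7,4): flips 2 -> legal
(7,5): flips 1 -> legal
W mobility = 12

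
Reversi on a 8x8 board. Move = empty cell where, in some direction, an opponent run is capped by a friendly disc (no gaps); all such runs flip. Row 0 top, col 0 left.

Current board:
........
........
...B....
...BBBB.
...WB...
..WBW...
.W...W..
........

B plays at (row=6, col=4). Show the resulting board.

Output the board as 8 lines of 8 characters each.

Answer: ........
........
...B....
...BBBB.
...WB...
..WBB...
.W..BW..
........

Derivation:
Place B at (6,4); scan 8 dirs for brackets.
Dir NW: first cell 'B' (not opp) -> no flip
Dir N: opp run (5,4) capped by B -> flip
Dir NE: first cell '.' (not opp) -> no flip
Dir W: first cell '.' (not opp) -> no flip
Dir E: opp run (6,5), next='.' -> no flip
Dir SW: first cell '.' (not opp) -> no flip
Dir S: first cell '.' (not opp) -> no flip
Dir SE: first cell '.' (not opp) -> no flip
All flips: (5,4)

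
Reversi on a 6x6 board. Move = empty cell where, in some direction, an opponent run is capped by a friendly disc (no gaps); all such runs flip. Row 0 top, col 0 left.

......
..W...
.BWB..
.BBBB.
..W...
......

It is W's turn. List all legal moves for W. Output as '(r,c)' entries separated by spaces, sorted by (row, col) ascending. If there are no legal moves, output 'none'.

Answer: (2,0) (2,4) (3,0) (4,0) (4,4) (4,5)

Derivation:
(1,0): no bracket -> illegal
(1,1): no bracket -> illegal
(1,3): no bracket -> illegal
(1,4): no bracket -> illegal
(2,0): flips 2 -> legal
(2,4): flips 2 -> legal
(2,5): no bracket -> illegal
(3,0): flips 1 -> legal
(3,5): no bracket -> illegal
(4,0): flips 1 -> legal
(4,1): no bracket -> illegal
(4,3): no bracket -> illegal
(4,4): flips 1 -> legal
(4,5): flips 2 -> legal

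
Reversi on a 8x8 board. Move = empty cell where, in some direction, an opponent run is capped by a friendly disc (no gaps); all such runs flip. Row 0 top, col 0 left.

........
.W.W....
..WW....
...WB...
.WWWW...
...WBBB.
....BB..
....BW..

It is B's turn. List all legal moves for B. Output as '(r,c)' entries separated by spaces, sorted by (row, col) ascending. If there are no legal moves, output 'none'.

Answer: (0,0) (1,2) (3,1) (3,2) (5,2) (7,6)

Derivation:
(0,0): flips 4 -> legal
(0,1): no bracket -> illegal
(0,2): no bracket -> illegal
(0,3): no bracket -> illegal
(0,4): no bracket -> illegal
(1,0): no bracket -> illegal
(1,2): flips 1 -> legal
(1,4): no bracket -> illegal
(2,0): no bracket -> illegal
(2,1): no bracket -> illegal
(2,4): no bracket -> illegal
(3,0): no bracket -> illegal
(3,1): flips 2 -> legal
(3,2): flips 2 -> legal
(3,5): no bracket -> illegal
(4,0): no bracket -> illegal
(4,5): no bracket -> illegal
(5,0): no bracket -> illegal
(5,1): no bracket -> illegal
(5,2): flips 2 -> legal
(6,2): no bracket -> illegal
(6,3): no bracket -> illegal
(6,6): no bracket -> illegal
(7,6): flips 1 -> legal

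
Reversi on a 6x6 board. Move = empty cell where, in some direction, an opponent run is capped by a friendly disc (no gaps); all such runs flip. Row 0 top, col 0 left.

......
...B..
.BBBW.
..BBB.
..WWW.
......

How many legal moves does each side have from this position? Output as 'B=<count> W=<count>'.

-- B to move --
(1,4): flips 1 -> legal
(1,5): flips 1 -> legal
(2,5): flips 1 -> legal
(3,1): no bracket -> illegal
(3,5): flips 1 -> legal
(4,1): no bracket -> illegal
(4,5): no bracket -> illegal
(5,1): flips 1 -> legal
(5,2): flips 2 -> legal
(5,3): flips 1 -> legal
(5,4): flips 2 -> legal
(5,5): flips 1 -> legal
B mobility = 9
-- W to move --
(0,2): flips 1 -> legal
(0,3): flips 3 -> legal
(0,4): no bracket -> illegal
(1,0): flips 2 -> legal
(1,1): flips 2 -> legal
(1,2): flips 2 -> legal
(1,4): no bracket -> illegal
(2,0): flips 3 -> legal
(2,5): flips 1 -> legal
(3,0): no bracket -> illegal
(3,1): no bracket -> illegal
(3,5): no bracket -> illegal
(4,1): no bracket -> illegal
(4,5): no bracket -> illegal
W mobility = 7

Answer: B=9 W=7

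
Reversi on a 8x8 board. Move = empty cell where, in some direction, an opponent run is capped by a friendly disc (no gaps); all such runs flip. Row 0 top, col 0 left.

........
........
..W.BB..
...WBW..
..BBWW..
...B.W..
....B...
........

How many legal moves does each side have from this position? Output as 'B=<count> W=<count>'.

Answer: B=8 W=9

Derivation:
-- B to move --
(1,1): no bracket -> illegal
(1,2): no bracket -> illegal
(1,3): no bracket -> illegal
(2,1): no bracket -> illegal
(2,3): flips 1 -> legal
(2,6): flips 2 -> legal
(3,1): no bracket -> illegal
(3,2): flips 1 -> legal
(3,6): flips 1 -> legal
(4,6): flips 4 -> legal
(5,4): flips 1 -> legal
(5,6): flips 1 -> legal
(6,5): flips 3 -> legal
(6,6): no bracket -> illegal
B mobility = 8
-- W to move --
(1,3): flips 1 -> legal
(1,4): flips 2 -> legal
(1,5): flips 2 -> legal
(1,6): no bracket -> illegal
(2,3): flips 1 -> legal
(2,6): no bracket -> illegal
(3,1): no bracket -> illegal
(3,2): no bracket -> illegal
(3,6): no bracket -> illegal
(4,1): flips 2 -> legal
(5,1): flips 1 -> legal
(5,2): no bracket -> illegal
(5,4): no bracket -> illegal
(6,2): flips 1 -> legal
(6,3): flips 2 -> legal
(6,5): no bracket -> illegal
(7,3): flips 1 -> legal
(7,4): no bracket -> illegal
(7,5): no bracket -> illegal
W mobility = 9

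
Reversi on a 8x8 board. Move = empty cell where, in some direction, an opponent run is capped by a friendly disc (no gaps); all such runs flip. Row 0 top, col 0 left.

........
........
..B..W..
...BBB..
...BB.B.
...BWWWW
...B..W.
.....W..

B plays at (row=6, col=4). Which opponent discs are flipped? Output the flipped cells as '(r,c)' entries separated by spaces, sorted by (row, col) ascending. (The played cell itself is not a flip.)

Answer: (5,4) (5,5)

Derivation:
Dir NW: first cell 'B' (not opp) -> no flip
Dir N: opp run (5,4) capped by B -> flip
Dir NE: opp run (5,5) capped by B -> flip
Dir W: first cell 'B' (not opp) -> no flip
Dir E: first cell '.' (not opp) -> no flip
Dir SW: first cell '.' (not opp) -> no flip
Dir S: first cell '.' (not opp) -> no flip
Dir SE: opp run (7,5), next=edge -> no flip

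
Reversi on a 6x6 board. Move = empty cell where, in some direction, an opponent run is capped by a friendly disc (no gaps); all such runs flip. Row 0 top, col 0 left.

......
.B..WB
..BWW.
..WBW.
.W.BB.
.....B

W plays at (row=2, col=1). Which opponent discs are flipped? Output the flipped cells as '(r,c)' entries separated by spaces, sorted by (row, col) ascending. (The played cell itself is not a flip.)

Dir NW: first cell '.' (not opp) -> no flip
Dir N: opp run (1,1), next='.' -> no flip
Dir NE: first cell '.' (not opp) -> no flip
Dir W: first cell '.' (not opp) -> no flip
Dir E: opp run (2,2) capped by W -> flip
Dir SW: first cell '.' (not opp) -> no flip
Dir S: first cell '.' (not opp) -> no flip
Dir SE: first cell 'W' (not opp) -> no flip

Answer: (2,2)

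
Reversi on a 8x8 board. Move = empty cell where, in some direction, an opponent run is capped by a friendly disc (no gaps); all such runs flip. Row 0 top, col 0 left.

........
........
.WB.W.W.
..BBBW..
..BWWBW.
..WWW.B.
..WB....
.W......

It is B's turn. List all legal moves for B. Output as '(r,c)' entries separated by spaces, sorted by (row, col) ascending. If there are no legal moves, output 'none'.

Answer: (1,0) (1,4) (1,5) (2,0) (2,5) (3,6) (4,1) (4,7) (5,5) (6,1) (6,4) (6,5) (7,2)

Derivation:
(1,0): flips 1 -> legal
(1,1): no bracket -> illegal
(1,2): no bracket -> illegal
(1,3): no bracket -> illegal
(1,4): flips 1 -> legal
(1,5): flips 1 -> legal
(1,6): no bracket -> illegal
(1,7): no bracket -> illegal
(2,0): flips 1 -> legal
(2,3): no bracket -> illegal
(2,5): flips 1 -> legal
(2,7): no bracket -> illegal
(3,0): no bracket -> illegal
(3,1): no bracket -> illegal
(3,6): flips 2 -> legal
(3,7): no bracket -> illegal
(4,1): flips 1 -> legal
(4,7): flips 1 -> legal
(5,1): no bracket -> illegal
(5,5): flips 1 -> legal
(5,7): no bracket -> illegal
(6,0): no bracket -> illegal
(6,1): flips 3 -> legal
(6,4): flips 3 -> legal
(6,5): flips 2 -> legal
(7,0): no bracket -> illegal
(7,2): flips 2 -> legal
(7,3): no bracket -> illegal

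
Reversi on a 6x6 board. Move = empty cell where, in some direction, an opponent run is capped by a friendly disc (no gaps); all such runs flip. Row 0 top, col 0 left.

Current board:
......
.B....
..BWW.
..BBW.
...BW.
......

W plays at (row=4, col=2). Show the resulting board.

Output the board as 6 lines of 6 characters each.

Place W at (4,2); scan 8 dirs for brackets.
Dir NW: first cell '.' (not opp) -> no flip
Dir N: opp run (3,2) (2,2), next='.' -> no flip
Dir NE: opp run (3,3) capped by W -> flip
Dir W: first cell '.' (not opp) -> no flip
Dir E: opp run (4,3) capped by W -> flip
Dir SW: first cell '.' (not opp) -> no flip
Dir S: first cell '.' (not opp) -> no flip
Dir SE: first cell '.' (not opp) -> no flip
All flips: (3,3) (4,3)

Answer: ......
.B....
..BWW.
..BWW.
..WWW.
......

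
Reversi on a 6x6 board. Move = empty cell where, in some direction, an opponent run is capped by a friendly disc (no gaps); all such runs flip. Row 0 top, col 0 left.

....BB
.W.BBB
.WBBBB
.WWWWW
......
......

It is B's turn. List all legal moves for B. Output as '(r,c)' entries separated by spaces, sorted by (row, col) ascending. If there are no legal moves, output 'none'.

(0,0): flips 1 -> legal
(0,1): no bracket -> illegal
(0,2): no bracket -> illegal
(1,0): no bracket -> illegal
(1,2): no bracket -> illegal
(2,0): flips 1 -> legal
(3,0): no bracket -> illegal
(4,0): flips 1 -> legal
(4,1): flips 1 -> legal
(4,2): flips 2 -> legal
(4,3): flips 2 -> legal
(4,4): flips 2 -> legal
(4,5): flips 2 -> legal

Answer: (0,0) (2,0) (4,0) (4,1) (4,2) (4,3) (4,4) (4,5)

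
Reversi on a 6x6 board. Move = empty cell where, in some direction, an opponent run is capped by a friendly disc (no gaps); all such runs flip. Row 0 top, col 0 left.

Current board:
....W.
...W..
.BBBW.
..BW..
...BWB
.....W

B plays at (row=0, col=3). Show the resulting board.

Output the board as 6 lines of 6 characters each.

Place B at (0,3); scan 8 dirs for brackets.
Dir NW: edge -> no flip
Dir N: edge -> no flip
Dir NE: edge -> no flip
Dir W: first cell '.' (not opp) -> no flip
Dir E: opp run (0,4), next='.' -> no flip
Dir SW: first cell '.' (not opp) -> no flip
Dir S: opp run (1,3) capped by B -> flip
Dir SE: first cell '.' (not opp) -> no flip
All flips: (1,3)

Answer: ...BW.
...B..
.BBBW.
..BW..
...BWB
.....W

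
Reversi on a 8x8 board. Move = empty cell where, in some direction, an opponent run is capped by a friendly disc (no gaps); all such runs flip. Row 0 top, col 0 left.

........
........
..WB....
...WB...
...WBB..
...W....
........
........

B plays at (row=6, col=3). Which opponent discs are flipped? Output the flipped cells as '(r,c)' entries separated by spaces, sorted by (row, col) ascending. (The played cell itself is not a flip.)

Answer: (3,3) (4,3) (5,3)

Derivation:
Dir NW: first cell '.' (not opp) -> no flip
Dir N: opp run (5,3) (4,3) (3,3) capped by B -> flip
Dir NE: first cell '.' (not opp) -> no flip
Dir W: first cell '.' (not opp) -> no flip
Dir E: first cell '.' (not opp) -> no flip
Dir SW: first cell '.' (not opp) -> no flip
Dir S: first cell '.' (not opp) -> no flip
Dir SE: first cell '.' (not opp) -> no flip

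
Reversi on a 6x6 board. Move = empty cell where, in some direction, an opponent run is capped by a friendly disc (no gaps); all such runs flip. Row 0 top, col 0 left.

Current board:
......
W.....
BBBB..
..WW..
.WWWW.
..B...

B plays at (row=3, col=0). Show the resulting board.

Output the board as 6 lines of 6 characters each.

Answer: ......
W.....
BBBB..
B.WW..
.BWWW.
..B...

Derivation:
Place B at (3,0); scan 8 dirs for brackets.
Dir NW: edge -> no flip
Dir N: first cell 'B' (not opp) -> no flip
Dir NE: first cell 'B' (not opp) -> no flip
Dir W: edge -> no flip
Dir E: first cell '.' (not opp) -> no flip
Dir SW: edge -> no flip
Dir S: first cell '.' (not opp) -> no flip
Dir SE: opp run (4,1) capped by B -> flip
All flips: (4,1)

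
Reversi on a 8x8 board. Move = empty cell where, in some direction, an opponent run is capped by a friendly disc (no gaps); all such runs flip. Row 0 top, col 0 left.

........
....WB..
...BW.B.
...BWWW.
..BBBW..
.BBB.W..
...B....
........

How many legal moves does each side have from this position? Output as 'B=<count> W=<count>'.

-- B to move --
(0,3): no bracket -> illegal
(0,4): flips 3 -> legal
(0,5): flips 1 -> legal
(1,3): flips 1 -> legal
(2,5): flips 2 -> legal
(2,7): no bracket -> illegal
(3,7): flips 3 -> legal
(4,6): flips 2 -> legal
(4,7): no bracket -> illegal
(5,4): no bracket -> illegal
(5,6): flips 2 -> legal
(6,4): no bracket -> illegal
(6,5): no bracket -> illegal
(6,6): flips 1 -> legal
B mobility = 8
-- W to move --
(0,4): no bracket -> illegal
(0,5): no bracket -> illegal
(0,6): flips 1 -> legal
(1,2): flips 1 -> legal
(1,3): no bracket -> illegal
(1,6): flips 2 -> legal
(1,7): flips 1 -> legal
(2,2): flips 3 -> legal
(2,5): no bracket -> illegal
(2,7): no bracket -> illegal
(3,1): no bracket -> illegal
(3,2): flips 2 -> legal
(3,7): no bracket -> illegal
(4,0): no bracket -> illegal
(4,1): flips 3 -> legal
(5,0): no bracket -> illegal
(5,4): flips 1 -> legal
(6,0): flips 3 -> legal
(6,1): flips 2 -> legal
(6,2): flips 2 -> legal
(6,4): no bracket -> illegal
(7,2): no bracket -> illegal
(7,3): no bracket -> illegal
(7,4): no bracket -> illegal
W mobility = 11

Answer: B=8 W=11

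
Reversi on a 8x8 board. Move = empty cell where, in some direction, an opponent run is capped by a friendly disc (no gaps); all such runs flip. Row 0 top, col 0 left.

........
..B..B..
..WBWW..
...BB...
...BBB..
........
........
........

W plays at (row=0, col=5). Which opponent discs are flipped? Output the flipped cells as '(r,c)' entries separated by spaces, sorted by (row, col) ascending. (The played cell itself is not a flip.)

Answer: (1,5)

Derivation:
Dir NW: edge -> no flip
Dir N: edge -> no flip
Dir NE: edge -> no flip
Dir W: first cell '.' (not opp) -> no flip
Dir E: first cell '.' (not opp) -> no flip
Dir SW: first cell '.' (not opp) -> no flip
Dir S: opp run (1,5) capped by W -> flip
Dir SE: first cell '.' (not opp) -> no flip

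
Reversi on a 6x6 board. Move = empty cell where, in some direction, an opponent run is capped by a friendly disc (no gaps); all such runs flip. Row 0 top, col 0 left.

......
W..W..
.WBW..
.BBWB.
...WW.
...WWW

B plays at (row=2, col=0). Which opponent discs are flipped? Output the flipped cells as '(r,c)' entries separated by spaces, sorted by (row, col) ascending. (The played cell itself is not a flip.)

Dir NW: edge -> no flip
Dir N: opp run (1,0), next='.' -> no flip
Dir NE: first cell '.' (not opp) -> no flip
Dir W: edge -> no flip
Dir E: opp run (2,1) capped by B -> flip
Dir SW: edge -> no flip
Dir S: first cell '.' (not opp) -> no flip
Dir SE: first cell 'B' (not opp) -> no flip

Answer: (2,1)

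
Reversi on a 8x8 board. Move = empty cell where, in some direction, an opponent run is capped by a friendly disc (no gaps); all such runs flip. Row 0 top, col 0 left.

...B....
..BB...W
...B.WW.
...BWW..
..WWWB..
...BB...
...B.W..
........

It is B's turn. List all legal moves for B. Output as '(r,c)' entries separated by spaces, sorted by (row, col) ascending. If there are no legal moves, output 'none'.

Answer: (1,5) (2,4) (3,1) (3,2) (3,6) (4,1) (5,1) (5,5) (7,6)

Derivation:
(0,6): no bracket -> illegal
(0,7): no bracket -> illegal
(1,4): no bracket -> illegal
(1,5): flips 2 -> legal
(1,6): no bracket -> illegal
(2,4): flips 2 -> legal
(2,7): no bracket -> illegal
(3,1): flips 1 -> legal
(3,2): flips 1 -> legal
(3,6): flips 2 -> legal
(3,7): no bracket -> illegal
(4,1): flips 3 -> legal
(4,6): no bracket -> illegal
(5,1): flips 1 -> legal
(5,2): no bracket -> illegal
(5,5): flips 1 -> legal
(5,6): no bracket -> illegal
(6,4): no bracket -> illegal
(6,6): no bracket -> illegal
(7,4): no bracket -> illegal
(7,5): no bracket -> illegal
(7,6): flips 1 -> legal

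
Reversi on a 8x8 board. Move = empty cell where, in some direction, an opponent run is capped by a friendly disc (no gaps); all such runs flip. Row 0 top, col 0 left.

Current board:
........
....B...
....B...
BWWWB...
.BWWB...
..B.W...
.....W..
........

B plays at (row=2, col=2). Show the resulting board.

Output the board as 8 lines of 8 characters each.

Place B at (2,2); scan 8 dirs for brackets.
Dir NW: first cell '.' (not opp) -> no flip
Dir N: first cell '.' (not opp) -> no flip
Dir NE: first cell '.' (not opp) -> no flip
Dir W: first cell '.' (not opp) -> no flip
Dir E: first cell '.' (not opp) -> no flip
Dir SW: opp run (3,1), next='.' -> no flip
Dir S: opp run (3,2) (4,2) capped by B -> flip
Dir SE: opp run (3,3) capped by B -> flip
All flips: (3,2) (3,3) (4,2)

Answer: ........
....B...
..B.B...
BWBBB...
.BBWB...
..B.W...
.....W..
........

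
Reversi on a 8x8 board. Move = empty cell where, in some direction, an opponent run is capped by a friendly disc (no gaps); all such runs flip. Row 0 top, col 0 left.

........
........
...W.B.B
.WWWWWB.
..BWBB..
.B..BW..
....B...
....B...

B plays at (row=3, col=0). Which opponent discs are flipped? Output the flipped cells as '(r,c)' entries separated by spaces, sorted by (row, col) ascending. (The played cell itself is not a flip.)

Answer: (3,1) (3,2) (3,3) (3,4) (3,5)

Derivation:
Dir NW: edge -> no flip
Dir N: first cell '.' (not opp) -> no flip
Dir NE: first cell '.' (not opp) -> no flip
Dir W: edge -> no flip
Dir E: opp run (3,1) (3,2) (3,3) (3,4) (3,5) capped by B -> flip
Dir SW: edge -> no flip
Dir S: first cell '.' (not opp) -> no flip
Dir SE: first cell '.' (not opp) -> no flip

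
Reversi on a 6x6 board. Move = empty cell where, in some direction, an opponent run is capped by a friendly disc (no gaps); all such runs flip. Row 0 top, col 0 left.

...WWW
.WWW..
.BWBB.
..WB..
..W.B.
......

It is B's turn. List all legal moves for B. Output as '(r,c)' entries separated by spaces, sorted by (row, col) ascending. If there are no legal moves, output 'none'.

Answer: (0,0) (0,1) (0,2) (3,1) (4,1) (4,3) (5,1)

Derivation:
(0,0): flips 2 -> legal
(0,1): flips 2 -> legal
(0,2): flips 1 -> legal
(1,0): no bracket -> illegal
(1,4): no bracket -> illegal
(1,5): no bracket -> illegal
(2,0): no bracket -> illegal
(3,1): flips 1 -> legal
(4,1): flips 1 -> legal
(4,3): flips 1 -> legal
(5,1): flips 1 -> legal
(5,2): no bracket -> illegal
(5,3): no bracket -> illegal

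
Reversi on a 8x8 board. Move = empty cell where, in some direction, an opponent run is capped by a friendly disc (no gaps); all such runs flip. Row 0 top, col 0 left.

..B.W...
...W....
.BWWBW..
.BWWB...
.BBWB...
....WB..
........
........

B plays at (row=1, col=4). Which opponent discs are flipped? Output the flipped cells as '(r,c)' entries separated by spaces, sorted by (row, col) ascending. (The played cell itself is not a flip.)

Dir NW: first cell '.' (not opp) -> no flip
Dir N: opp run (0,4), next=edge -> no flip
Dir NE: first cell '.' (not opp) -> no flip
Dir W: opp run (1,3), next='.' -> no flip
Dir E: first cell '.' (not opp) -> no flip
Dir SW: opp run (2,3) (3,2) capped by B -> flip
Dir S: first cell 'B' (not opp) -> no flip
Dir SE: opp run (2,5), next='.' -> no flip

Answer: (2,3) (3,2)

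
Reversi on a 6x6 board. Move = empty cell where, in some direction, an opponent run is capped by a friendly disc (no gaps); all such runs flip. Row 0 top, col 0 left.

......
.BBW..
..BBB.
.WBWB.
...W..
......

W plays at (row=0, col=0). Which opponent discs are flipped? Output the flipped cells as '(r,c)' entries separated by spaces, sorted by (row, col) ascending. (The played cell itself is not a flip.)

Answer: (1,1) (2,2)

Derivation:
Dir NW: edge -> no flip
Dir N: edge -> no flip
Dir NE: edge -> no flip
Dir W: edge -> no flip
Dir E: first cell '.' (not opp) -> no flip
Dir SW: edge -> no flip
Dir S: first cell '.' (not opp) -> no flip
Dir SE: opp run (1,1) (2,2) capped by W -> flip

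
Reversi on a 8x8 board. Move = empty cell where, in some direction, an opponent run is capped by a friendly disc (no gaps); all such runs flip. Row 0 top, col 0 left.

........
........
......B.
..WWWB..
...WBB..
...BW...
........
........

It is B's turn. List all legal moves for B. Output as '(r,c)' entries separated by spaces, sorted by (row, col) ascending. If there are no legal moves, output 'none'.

(2,1): no bracket -> illegal
(2,2): flips 1 -> legal
(2,3): flips 3 -> legal
(2,4): flips 1 -> legal
(2,5): no bracket -> illegal
(3,1): flips 3 -> legal
(4,1): no bracket -> illegal
(4,2): flips 1 -> legal
(5,2): no bracket -> illegal
(5,5): flips 1 -> legal
(6,3): flips 1 -> legal
(6,4): flips 1 -> legal
(6,5): no bracket -> illegal

Answer: (2,2) (2,3) (2,4) (3,1) (4,2) (5,5) (6,3) (6,4)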